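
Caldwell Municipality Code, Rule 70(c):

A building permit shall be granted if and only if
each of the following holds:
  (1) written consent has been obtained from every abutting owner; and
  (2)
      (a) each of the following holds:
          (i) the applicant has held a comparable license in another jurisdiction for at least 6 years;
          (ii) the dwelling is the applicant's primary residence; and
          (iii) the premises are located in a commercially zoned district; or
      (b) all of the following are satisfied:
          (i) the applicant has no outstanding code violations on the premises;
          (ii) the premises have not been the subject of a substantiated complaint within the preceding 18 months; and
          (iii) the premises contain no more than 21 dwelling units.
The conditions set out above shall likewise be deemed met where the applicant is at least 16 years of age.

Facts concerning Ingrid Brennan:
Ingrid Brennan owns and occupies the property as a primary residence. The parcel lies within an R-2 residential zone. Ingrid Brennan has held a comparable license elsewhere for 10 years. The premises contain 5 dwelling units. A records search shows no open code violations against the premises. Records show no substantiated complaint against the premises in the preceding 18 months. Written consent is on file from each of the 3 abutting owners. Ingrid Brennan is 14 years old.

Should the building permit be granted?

Yes — granted.

(1) all abutters consent — holds.
(i) prior license ≥ 6 yr — satisfied.
(ii) primary residence — satisfied.
(iii) commercially zoned — not satisfied.
(a): T AND T AND F → false.
(i) no code violations — met.
(ii) no complaint in 18 mo. — satisfied.
(iii) ≤ 21 units — holds.
(b): T AND T AND T → true.
So (2) is satisfied (F OR T).
Overall = T AND T = true.
Exception (age ≥ 16) — not satisfied.
Result: main true OR exception false → true.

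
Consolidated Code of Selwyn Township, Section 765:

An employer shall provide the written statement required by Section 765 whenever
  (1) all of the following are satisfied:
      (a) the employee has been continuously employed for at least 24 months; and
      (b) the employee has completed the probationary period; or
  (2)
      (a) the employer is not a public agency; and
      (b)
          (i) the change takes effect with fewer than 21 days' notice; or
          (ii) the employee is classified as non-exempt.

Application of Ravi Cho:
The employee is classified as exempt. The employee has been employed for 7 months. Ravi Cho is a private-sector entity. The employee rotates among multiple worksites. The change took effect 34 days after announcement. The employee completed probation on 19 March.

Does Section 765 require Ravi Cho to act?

No — not required.

(a) tenure ≥ 24 mo. — not met.
(b) past probation — holds.
(1): F AND T → false.
(a) not (public agency) — holds.
(i) < 21 days' notice — fails.
(ii) non-exempt — fails.
So (b) is not satisfied (F OR F).
(2) = T AND F = false.
So Overall is not satisfied (F OR F).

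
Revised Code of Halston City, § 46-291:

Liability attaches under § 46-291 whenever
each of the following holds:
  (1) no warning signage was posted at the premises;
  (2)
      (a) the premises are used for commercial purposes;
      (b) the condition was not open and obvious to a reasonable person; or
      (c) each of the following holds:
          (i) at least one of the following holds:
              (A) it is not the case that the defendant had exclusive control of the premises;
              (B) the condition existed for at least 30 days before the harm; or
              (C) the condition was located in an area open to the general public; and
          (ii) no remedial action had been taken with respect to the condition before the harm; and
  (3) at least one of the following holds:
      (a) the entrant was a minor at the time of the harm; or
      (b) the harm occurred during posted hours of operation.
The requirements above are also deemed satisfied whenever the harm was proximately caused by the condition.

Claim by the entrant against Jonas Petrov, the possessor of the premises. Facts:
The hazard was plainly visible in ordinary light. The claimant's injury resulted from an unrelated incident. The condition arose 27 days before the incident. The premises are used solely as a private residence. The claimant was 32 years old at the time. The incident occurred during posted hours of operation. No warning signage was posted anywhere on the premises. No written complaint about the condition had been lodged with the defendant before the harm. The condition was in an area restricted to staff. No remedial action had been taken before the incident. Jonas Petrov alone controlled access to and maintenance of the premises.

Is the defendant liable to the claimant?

(1) no signage posted — holds.
(a) commercial use — not met.
(b) not open/obvious — fails.
(A) not (exclusive control) — not satisfied.
(B) condition ≥30 days old — fails.
(C) public area — fails.
(i): F OR F OR F → false.
(ii) no remedial action — satisfied.
(c): F AND T → false.
(2): F OR F OR F → false.
(a) entrant a minor — not met.
(b) during posted hours — holds.
(3): F OR T → true.
So Overall is not satisfied (T AND F AND T).
Exception (proximate cause) — not satisfied.
Result: main false OR exception false → false.

No — not liable.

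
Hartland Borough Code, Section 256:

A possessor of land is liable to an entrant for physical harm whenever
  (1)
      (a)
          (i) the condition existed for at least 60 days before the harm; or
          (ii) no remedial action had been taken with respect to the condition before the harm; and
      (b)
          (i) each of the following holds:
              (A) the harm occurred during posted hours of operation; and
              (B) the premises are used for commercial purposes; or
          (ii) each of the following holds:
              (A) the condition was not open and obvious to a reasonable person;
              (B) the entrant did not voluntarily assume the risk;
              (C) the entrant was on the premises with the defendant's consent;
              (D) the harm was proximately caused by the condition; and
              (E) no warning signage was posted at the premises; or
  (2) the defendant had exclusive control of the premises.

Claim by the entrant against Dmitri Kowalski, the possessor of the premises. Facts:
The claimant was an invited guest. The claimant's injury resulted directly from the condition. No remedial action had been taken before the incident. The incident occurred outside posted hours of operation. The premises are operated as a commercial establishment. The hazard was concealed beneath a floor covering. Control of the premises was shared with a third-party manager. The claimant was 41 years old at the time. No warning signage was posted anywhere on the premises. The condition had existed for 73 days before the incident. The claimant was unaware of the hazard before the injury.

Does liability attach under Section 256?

Yes — liable.

(i) condition ≥60 days old — satisfied.
(ii) no remedial action — holds.
So (a) is satisfied (T OR T).
(A) during posted hours — not met.
(B) commercial use — satisfied.
(i): F AND T → false.
(A) not open/obvious — holds.
(B) no assumed risk — met.
(C) consent to enter — holds.
(D) proximate cause — satisfied.
(E) no signage posted — holds.
(ii): T AND T AND T AND T AND T → true.
(b): F OR T → true.
So (1) is satisfied (T AND T).
(2) exclusive control — fails.
So Overall is satisfied (T OR F).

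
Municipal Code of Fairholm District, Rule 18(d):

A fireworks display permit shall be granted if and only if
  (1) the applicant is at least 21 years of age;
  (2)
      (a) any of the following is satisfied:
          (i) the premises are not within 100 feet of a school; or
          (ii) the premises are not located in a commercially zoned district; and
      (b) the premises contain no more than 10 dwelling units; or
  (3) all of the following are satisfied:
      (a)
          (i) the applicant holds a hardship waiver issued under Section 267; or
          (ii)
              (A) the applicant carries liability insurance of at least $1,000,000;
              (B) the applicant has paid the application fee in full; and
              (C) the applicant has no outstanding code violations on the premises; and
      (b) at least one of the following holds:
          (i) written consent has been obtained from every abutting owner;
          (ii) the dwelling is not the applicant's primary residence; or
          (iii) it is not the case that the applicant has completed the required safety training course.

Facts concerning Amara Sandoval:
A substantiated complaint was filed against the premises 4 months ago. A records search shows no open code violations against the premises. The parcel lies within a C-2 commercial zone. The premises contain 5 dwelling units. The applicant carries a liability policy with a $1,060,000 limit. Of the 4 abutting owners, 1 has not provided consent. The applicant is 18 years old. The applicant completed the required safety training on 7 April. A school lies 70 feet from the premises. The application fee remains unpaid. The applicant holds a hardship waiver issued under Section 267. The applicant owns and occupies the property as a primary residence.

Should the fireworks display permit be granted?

(1) age ≥ 21 — not met.
(i) ≥100 ft from school — not satisfied.
(ii) not (commercially zoned) — fails.
(a): F OR F → false.
(b) ≤ 10 units — satisfied.
(2) = F AND T = false.
(i) hardship waiver — satisfied.
(A) insurance ≥ $1,000,000 — satisfied.
(B) fee paid — fails.
(C) no code violations — satisfied.
So (ii) is not satisfied (T AND F AND T).
(a) = T OR F = true.
(i) all abutters consent — not satisfied.
(ii) not (primary residence) — not met.
(iii) not (safety training) — not met.
So (b) is not satisfied (F OR F OR F).
(3) = T AND F = false.
So Overall is not satisfied (F OR F OR F).

No — denied.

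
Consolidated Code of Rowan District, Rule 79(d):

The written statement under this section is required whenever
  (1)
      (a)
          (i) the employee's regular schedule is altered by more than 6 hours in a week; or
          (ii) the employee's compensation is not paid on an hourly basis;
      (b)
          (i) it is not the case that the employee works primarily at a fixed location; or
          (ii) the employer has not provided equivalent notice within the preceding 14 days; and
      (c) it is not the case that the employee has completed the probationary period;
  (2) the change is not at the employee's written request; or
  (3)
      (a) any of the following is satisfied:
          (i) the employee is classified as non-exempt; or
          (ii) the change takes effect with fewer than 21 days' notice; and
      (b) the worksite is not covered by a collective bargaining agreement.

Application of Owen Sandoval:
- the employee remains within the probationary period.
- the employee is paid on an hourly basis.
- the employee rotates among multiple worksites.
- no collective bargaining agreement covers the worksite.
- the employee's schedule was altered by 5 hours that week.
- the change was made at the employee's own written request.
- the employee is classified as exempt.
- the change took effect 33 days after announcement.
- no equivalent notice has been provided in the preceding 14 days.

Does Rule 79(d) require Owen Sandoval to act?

No — not required.

(i) schedule shift > 6h — not met.
(ii) not (hourly-paid) — fails.
(a): F OR F → false.
(i) not (fixed location) — met.
(ii) no recent notice — met.
(b): T OR T → true.
(c) not (past probation) — holds.
So (1) is not satisfied (F AND T AND T).
(2) not employee-requested — fails.
(i) non-exempt — not met.
(ii) < 21 days' notice — fails.
(a) = F OR F = false.
(b) no CBA — met.
(3): F AND T → false.
So Overall is not satisfied (F OR F OR F).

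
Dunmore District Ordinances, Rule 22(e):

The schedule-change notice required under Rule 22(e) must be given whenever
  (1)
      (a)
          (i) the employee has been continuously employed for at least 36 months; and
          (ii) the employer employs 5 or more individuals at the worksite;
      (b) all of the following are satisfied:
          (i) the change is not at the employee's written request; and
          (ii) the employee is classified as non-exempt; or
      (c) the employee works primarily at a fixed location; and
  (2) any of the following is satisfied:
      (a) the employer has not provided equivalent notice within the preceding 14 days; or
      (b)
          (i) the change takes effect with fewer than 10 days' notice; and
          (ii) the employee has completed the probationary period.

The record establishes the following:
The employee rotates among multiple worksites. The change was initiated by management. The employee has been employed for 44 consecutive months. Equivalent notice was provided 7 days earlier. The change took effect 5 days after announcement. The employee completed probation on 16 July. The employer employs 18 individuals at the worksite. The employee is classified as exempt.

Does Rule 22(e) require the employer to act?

Yes — required.

(i) tenure ≥ 36 mo. — met.
(ii) ≥ 5 at site — holds.
(a) = T AND T = true.
(i) not employee-requested — satisfied.
(ii) non-exempt — not satisfied.
(b): T AND F → false.
(c) fixed location — fails.
So (1) is satisfied (T OR F OR F).
(a) no recent notice — not met.
(i) < 10 days' notice — holds.
(ii) past probation — holds.
(b): T AND T → true.
So (2) is satisfied (F OR T).
Overall: T AND T → true.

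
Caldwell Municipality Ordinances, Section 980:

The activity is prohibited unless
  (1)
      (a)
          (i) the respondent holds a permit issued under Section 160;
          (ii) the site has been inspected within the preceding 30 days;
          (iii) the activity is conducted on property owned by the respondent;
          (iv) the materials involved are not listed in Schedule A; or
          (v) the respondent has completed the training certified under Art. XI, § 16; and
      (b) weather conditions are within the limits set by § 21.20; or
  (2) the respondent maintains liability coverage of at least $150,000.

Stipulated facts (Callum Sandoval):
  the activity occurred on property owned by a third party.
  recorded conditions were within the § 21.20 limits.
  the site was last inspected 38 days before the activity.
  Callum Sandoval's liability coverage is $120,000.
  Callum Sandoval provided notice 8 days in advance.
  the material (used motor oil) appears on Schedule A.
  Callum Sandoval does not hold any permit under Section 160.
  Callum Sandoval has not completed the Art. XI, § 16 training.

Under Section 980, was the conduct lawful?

(i) holds permit — fails.
(ii) site inspected — fails.
(iii) own property — fails.
(iv) not (Schedule A material) — not met.
(v) training certified — not met.
(a): F OR F OR F OR F OR F → false.
(b) weather ok — satisfied.
(1): F AND T → false.
(2) coverage ≥ $150,000 — not met.
So Overall is not satisfied (F OR F).

No — unlawful.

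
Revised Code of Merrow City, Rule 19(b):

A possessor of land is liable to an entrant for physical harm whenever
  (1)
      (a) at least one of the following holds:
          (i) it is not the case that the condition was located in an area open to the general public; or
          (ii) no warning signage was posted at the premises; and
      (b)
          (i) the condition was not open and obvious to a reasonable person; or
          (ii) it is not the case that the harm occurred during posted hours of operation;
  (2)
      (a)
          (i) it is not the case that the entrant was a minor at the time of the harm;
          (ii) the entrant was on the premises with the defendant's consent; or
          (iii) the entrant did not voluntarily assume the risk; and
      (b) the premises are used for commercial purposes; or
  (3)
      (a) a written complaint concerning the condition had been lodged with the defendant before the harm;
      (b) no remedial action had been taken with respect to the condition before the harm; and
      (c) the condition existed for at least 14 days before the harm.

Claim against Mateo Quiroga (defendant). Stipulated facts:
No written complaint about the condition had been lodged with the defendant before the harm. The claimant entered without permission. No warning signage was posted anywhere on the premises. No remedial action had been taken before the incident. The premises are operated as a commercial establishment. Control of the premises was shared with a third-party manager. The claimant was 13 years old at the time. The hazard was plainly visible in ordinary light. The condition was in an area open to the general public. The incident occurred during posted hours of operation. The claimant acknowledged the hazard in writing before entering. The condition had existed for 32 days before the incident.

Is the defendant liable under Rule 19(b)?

(i) not (public area) — not satisfied.
(ii) no signage posted — holds.
So (a) is satisfied (F OR T).
(i) not open/obvious — not satisfied.
(ii) not (during posted hours) — fails.
(b): F OR F → false.
(1) = T AND F = false.
(i) not (entrant a minor) — not satisfied.
(ii) consent to enter — fails.
(iii) no assumed risk — not met.
So (a) is not satisfied (F OR F OR F).
(b) commercial use — holds.
So (2) is not satisfied (F AND T).
(a) complaint lodged — fails.
(b) no remedial action — holds.
(c) condition ≥14 days old — satisfied.
So (3) is not satisfied (F AND T AND T).
So Overall is not satisfied (F OR F OR F).

No — not liable.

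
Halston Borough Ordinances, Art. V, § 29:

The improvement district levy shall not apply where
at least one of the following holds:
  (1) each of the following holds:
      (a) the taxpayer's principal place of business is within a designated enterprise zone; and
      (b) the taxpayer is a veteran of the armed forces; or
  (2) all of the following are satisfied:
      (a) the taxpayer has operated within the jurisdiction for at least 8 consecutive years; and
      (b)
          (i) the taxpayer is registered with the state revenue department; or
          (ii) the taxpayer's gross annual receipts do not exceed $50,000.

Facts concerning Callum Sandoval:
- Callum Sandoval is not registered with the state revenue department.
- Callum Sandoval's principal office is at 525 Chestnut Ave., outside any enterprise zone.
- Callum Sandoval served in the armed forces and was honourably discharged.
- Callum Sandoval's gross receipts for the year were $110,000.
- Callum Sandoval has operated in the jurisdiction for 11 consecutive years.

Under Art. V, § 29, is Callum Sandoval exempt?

(a) in enterprise zone — fails.
(b) veteran — met.
So (1) is not satisfied (F AND T).
(a) ≥ 8 yrs in jurisdiction — satisfied.
(i) state-registered — fails.
(ii) receipts ≤ $50,000 — fails.
(b) = F OR F = false.
(2): T AND F → false.
So Overall is not satisfied (F OR F).

No — not exempt.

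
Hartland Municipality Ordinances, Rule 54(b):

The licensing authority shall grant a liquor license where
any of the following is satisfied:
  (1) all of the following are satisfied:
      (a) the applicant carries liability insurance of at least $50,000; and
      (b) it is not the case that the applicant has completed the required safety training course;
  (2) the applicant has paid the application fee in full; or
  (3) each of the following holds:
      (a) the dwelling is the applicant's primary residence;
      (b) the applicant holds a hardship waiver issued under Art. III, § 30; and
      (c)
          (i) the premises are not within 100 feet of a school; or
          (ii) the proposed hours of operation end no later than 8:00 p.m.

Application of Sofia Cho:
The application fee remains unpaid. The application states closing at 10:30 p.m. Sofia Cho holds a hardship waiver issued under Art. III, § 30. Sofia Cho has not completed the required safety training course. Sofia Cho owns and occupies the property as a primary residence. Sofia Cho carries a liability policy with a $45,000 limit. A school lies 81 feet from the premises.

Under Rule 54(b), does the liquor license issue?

No — denied.

(a) insurance ≥ $50,000 — not met.
(b) not (safety training) — met.
So (1) is not satisfied (F AND T).
(2) fee paid — not satisfied.
(a) primary residence — met.
(b) hardship waiver — satisfied.
(i) ≥100 ft from school — fails.
(ii) closes by 8 p.m. — not satisfied.
So (c) is not satisfied (F OR F).
(3) = T AND T AND F = false.
Overall = F OR F OR F = false.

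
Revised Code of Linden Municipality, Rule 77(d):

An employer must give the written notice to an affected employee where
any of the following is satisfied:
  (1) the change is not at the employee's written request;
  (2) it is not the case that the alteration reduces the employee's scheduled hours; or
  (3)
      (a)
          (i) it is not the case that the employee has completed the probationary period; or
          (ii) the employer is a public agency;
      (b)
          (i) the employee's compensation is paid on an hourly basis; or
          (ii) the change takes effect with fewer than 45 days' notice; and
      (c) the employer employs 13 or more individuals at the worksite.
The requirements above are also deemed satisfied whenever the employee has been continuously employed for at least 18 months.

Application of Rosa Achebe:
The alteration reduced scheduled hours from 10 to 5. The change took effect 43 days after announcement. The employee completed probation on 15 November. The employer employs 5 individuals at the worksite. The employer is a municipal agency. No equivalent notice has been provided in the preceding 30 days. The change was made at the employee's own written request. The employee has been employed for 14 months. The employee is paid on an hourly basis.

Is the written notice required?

(1) not employee-requested — not met.
(2) not (hours reduced) — not satisfied.
(i) not (past probation) — not met.
(ii) public agency — holds.
(a): F OR T → true.
(i) hourly-paid — met.
(ii) < 45 days' notice — satisfied.
(b) = T OR T = true.
(c) ≥ 13 at site — not satisfied.
So (3) is not satisfied (T AND T AND F).
Overall: F OR F OR F → false.
Exception (tenure ≥ 18 mo.) — not satisfied.
Result: main false OR exception false → false.

No — not required.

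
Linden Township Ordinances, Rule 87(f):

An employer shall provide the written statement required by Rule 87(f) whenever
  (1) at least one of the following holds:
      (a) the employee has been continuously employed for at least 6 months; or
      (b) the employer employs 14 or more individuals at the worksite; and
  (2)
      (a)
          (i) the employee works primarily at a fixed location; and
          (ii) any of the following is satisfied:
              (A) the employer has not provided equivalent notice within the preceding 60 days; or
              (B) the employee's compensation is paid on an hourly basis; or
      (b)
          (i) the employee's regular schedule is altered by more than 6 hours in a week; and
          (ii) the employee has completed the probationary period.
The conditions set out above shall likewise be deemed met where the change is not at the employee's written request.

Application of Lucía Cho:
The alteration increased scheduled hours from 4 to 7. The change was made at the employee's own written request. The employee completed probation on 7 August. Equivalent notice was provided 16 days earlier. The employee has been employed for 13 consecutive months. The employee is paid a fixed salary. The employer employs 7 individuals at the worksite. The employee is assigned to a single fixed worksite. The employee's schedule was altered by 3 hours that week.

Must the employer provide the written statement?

No — not required.

(a) tenure ≥ 6 mo. — met.
(b) ≥ 14 at site — not satisfied.
(1): T OR F → true.
(i) fixed location — holds.
(A) no recent notice — not satisfied.
(B) hourly-paid — not met.
(ii) = F OR F = false.
So (a) is not satisfied (T AND F).
(i) schedule shift > 6h — fails.
(ii) past probation — satisfied.
(b) = F AND T = false.
(2): F OR F → false.
Overall: T AND F → false.
Exception (not employee-requested) — not satisfied.
Result: main false OR exception false → false.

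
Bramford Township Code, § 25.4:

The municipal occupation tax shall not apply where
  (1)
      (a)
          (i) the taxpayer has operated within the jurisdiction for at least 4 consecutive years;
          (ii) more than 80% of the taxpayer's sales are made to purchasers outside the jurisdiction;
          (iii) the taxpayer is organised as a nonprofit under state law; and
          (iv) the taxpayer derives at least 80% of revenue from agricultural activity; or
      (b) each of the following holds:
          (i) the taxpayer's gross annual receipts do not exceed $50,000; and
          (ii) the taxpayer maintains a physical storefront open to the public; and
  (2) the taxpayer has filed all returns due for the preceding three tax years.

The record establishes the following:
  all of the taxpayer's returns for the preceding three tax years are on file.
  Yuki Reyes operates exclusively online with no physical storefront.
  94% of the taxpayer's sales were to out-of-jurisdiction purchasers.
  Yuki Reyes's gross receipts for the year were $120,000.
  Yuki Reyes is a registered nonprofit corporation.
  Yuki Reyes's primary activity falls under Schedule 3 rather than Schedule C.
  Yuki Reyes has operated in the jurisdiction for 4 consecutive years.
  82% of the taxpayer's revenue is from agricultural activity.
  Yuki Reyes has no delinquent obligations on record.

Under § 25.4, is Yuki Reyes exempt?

(i) ≥ 4 yrs in jurisdiction — met.
(ii) >80% out-of-jur. sales — met.
(iii) nonprofit — holds.
(iv) ≥80% agricultural — holds.
(a) = T AND T AND T AND T = true.
(i) receipts ≤ $50,000 — fails.
(ii) has storefront — fails.
So (b) is not satisfied (F AND F).
(1): T OR F → true.
(2) returns current — met.
Overall: T AND T → true.

Yes — exempt.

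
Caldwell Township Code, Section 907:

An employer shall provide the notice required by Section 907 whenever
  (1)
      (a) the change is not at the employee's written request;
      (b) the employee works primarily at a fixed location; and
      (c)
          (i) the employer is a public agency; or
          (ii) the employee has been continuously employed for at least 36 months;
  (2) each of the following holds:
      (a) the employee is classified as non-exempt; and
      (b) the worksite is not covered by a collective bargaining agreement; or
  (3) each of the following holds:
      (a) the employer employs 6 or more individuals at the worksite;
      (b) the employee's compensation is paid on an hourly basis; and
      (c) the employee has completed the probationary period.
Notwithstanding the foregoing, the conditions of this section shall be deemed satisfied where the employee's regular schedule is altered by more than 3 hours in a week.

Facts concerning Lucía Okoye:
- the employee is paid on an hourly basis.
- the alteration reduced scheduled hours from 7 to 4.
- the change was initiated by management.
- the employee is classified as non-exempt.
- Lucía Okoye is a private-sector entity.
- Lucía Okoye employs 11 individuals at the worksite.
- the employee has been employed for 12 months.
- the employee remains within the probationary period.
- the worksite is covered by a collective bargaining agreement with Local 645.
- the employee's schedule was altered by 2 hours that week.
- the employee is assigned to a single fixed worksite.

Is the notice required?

(a) not employee-requested — met.
(b) fixed location — met.
(i) public agency — not met.
(ii) tenure ≥ 36 mo. — not satisfied.
(c): F OR F → false.
So (1) is not satisfied (T AND T AND F).
(a) non-exempt — met.
(b) no CBA — fails.
(2) = T AND F = false.
(a) ≥ 6 at site — holds.
(b) hourly-paid — satisfied.
(c) past probation — not met.
(3): T AND T AND F → false.
Overall = F OR F OR F = false.
Exception (schedule shift > 3h) — not satisfied.
Result: main false OR exception false → false.

No — not required.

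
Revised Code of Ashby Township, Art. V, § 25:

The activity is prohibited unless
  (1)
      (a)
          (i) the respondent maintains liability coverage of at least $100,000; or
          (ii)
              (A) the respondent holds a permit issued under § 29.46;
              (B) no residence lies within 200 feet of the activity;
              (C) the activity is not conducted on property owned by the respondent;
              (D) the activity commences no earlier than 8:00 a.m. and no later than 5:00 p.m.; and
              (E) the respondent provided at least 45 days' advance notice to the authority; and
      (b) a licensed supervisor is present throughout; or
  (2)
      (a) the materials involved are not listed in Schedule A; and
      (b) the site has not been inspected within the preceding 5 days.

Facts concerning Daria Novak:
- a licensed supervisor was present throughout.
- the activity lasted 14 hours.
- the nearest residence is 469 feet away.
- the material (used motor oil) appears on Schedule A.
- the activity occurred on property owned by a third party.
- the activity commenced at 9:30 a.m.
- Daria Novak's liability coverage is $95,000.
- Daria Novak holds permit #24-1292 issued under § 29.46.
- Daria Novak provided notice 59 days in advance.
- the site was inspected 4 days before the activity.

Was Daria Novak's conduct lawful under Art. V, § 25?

(i) coverage ≥ $100,000 — not met.
(A) holds permit — satisfied.
(B) no residence in 200 ft — holds.
(C) not (own property) — met.
(D) start within hours — met.
(E) ≥45 days' notice — satisfied.
(ii) = T AND T AND T AND T AND T = true.
(a): F OR T → true.
(b) supervisor present — satisfied.
So (1) is satisfied (T AND T).
(a) not (Schedule A material) — not met.
(b) not (site inspected) — not met.
(2): F AND F → false.
Overall: T OR F → true.

Yes — lawful.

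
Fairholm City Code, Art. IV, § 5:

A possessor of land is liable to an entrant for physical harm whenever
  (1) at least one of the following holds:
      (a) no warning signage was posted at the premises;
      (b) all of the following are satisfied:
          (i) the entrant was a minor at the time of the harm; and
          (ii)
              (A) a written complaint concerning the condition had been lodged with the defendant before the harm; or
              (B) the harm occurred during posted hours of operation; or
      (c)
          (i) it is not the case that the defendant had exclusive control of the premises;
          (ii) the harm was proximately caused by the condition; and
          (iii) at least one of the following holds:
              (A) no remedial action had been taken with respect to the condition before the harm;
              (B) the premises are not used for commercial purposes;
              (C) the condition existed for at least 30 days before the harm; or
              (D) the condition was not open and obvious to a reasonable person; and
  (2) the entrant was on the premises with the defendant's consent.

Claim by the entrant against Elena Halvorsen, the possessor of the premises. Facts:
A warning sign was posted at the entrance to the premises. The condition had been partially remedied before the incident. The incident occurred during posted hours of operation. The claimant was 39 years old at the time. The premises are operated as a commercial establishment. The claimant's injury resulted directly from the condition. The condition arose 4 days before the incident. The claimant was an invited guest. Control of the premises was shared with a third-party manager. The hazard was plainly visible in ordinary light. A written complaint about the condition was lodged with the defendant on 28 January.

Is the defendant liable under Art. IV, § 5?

No — not liable.

(a) no signage posted — not met.
(i) entrant a minor — not met.
(A) complaint lodged — met.
(B) during posted hours — met.
(ii): T OR T → true.
So (b) is not satisfied (F AND T).
(i) not (exclusive control) — met.
(ii) proximate cause — met.
(A) no remedial action — fails.
(B) not (commercial use) — not satisfied.
(C) condition ≥30 days old — not met.
(D) not open/obvious — not met.
(iii) = F OR F OR F OR F = false.
(c) = T AND T AND F = false.
So (1) is not satisfied (F OR F OR F).
(2) consent to enter — met.
Overall = F AND T = false.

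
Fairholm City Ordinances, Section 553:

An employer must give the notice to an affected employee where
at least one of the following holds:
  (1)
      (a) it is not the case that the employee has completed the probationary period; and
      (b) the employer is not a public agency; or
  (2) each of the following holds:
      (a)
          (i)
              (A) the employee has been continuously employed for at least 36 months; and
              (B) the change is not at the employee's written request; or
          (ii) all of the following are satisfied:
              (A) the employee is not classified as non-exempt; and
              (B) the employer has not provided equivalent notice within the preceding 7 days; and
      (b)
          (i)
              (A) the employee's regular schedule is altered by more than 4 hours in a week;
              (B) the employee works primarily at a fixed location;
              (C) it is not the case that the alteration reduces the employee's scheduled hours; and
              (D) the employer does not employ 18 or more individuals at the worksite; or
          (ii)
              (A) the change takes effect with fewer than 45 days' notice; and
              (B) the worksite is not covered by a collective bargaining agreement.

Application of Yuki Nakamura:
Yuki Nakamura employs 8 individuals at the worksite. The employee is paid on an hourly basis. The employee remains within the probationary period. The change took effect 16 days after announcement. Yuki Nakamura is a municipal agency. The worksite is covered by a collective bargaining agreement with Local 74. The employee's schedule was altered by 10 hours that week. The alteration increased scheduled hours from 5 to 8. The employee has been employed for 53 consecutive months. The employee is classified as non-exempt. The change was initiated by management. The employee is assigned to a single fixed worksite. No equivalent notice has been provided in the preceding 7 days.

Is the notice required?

(a) not (past probation) — holds.
(b) not (public agency) — not satisfied.
(1): T AND F → false.
(A) tenure ≥ 36 mo. — satisfied.
(B) not employee-requested — satisfied.
(i) = T AND T = true.
(A) not (non-exempt) — not satisfied.
(B) no recent notice — met.
(ii): F AND T → false.
(a): T OR F → true.
(A) schedule shift > 4h — met.
(B) fixed location — met.
(C) not (hours reduced) — holds.
(D) not (≥ 18 at site) — satisfied.
(i) = T AND T AND T AND T = true.
(A) < 45 days' notice — met.
(B) no CBA — not satisfied.
So (ii) is not satisfied (T AND F).
(b): T OR F → true.
So (2) is satisfied (T AND T).
So Overall is satisfied (F OR T).

Yes — required.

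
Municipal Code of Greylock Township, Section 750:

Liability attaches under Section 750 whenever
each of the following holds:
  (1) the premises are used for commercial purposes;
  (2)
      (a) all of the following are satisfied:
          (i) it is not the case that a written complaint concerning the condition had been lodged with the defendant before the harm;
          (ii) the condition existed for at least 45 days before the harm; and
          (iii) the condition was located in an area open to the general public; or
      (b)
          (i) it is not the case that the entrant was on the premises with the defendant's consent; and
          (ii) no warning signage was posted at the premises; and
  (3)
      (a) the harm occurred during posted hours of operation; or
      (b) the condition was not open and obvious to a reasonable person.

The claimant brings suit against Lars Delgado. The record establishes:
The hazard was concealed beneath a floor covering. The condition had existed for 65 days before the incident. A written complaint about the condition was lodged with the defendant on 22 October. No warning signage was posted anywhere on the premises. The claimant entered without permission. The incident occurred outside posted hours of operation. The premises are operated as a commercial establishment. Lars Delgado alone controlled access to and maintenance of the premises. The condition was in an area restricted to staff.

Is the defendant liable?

(1) commercial use — holds.
(i) not (complaint lodged) — not met.
(ii) condition ≥45 days old — holds.
(iii) public area — not met.
(a): F AND T AND F → false.
(i) not (consent to enter) — satisfied.
(ii) no signage posted — met.
(b): T AND T → true.
(2) = F OR T = true.
(a) during posted hours — not satisfied.
(b) not open/obvious — satisfied.
(3): F OR T → true.
So Overall is satisfied (T AND T AND T).

Yes — liable.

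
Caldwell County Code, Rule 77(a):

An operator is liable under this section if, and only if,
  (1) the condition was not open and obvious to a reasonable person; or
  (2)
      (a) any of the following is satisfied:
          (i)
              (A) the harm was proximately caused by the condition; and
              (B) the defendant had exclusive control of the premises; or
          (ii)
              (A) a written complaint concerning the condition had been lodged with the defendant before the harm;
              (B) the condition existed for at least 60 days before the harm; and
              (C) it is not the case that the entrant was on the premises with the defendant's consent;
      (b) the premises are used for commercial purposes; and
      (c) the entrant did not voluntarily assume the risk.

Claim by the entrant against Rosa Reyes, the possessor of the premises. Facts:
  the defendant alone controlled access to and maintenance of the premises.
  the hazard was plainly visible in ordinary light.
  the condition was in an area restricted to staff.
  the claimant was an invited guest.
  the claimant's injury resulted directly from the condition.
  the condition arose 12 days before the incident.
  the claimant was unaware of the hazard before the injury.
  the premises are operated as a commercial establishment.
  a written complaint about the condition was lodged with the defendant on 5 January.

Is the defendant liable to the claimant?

Yes — liable.

(1) not open/obvious — not satisfied.
(A) proximate cause — holds.
(B) exclusive control — holds.
(i): T AND T → true.
(A) complaint lodged — satisfied.
(B) condition ≥60 days old — fails.
(C) not (consent to enter) — not satisfied.
So (ii) is not satisfied (T AND F AND F).
So (a) is satisfied (T OR F).
(b) commercial use — met.
(c) no assumed risk — holds.
(2) = T AND T AND T = true.
So Overall is satisfied (F OR T).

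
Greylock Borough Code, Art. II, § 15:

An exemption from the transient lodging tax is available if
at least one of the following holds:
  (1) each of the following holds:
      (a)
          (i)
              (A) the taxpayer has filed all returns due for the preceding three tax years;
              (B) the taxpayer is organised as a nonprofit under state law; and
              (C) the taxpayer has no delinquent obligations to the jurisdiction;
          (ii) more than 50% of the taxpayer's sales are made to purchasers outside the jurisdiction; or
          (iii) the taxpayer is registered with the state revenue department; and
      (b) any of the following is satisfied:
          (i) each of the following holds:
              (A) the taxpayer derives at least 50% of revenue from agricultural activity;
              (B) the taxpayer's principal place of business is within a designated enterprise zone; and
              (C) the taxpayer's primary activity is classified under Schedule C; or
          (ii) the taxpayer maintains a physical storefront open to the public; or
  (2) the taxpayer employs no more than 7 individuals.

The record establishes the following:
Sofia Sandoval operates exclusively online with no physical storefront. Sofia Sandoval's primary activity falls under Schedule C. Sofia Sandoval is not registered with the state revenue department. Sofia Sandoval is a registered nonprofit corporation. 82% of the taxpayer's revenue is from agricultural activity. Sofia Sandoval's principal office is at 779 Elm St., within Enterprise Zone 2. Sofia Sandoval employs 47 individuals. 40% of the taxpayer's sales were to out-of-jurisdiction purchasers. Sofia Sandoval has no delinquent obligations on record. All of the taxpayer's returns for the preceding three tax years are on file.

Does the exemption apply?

Yes — exempt.

(A) returns current — met.
(B) nonprofit — satisfied.
(C) no delinquency — satisfied.
So (i) is satisfied (T AND T AND T).
(ii) >50% out-of-jur. sales — fails.
(iii) state-registered — fails.
(a): T OR F OR F → true.
(A) ≥50% agricultural — satisfied.
(B) in enterprise zone — satisfied.
(C) Schedule C activity — met.
(i) = T AND T AND T = true.
(ii) has storefront — fails.
(b) = T OR F = true.
(1): T AND T → true.
(2) ≤ 7 employees — not met.
Overall = T OR F = true.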